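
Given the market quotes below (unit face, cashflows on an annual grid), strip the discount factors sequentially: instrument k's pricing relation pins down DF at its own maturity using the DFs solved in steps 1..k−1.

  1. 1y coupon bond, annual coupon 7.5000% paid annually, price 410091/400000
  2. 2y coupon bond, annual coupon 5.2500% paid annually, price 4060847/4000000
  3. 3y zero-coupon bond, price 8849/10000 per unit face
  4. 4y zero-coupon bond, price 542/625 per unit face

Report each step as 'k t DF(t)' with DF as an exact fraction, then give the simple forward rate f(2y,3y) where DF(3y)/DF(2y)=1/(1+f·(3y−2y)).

step 1 [1y] bond c/1=3/40: DF=(410091/400000 − 3/40·(0))/(1+3/40) = 9537/10000 ≈ 0.953700
step 2 [2y] bond c/1=21/400: DF=(4060847/4000000 − 21/400·(0.953700))/(1+21/400) = 917/1000 ≈ 0.917000
step 3 [3y] zero: DF = P = 8849/10000 ≈ 0.884900
step 4 [4y] zero: DF = P = 542/625 ≈ 0.867200

1 1 9537/10000
2 2 917/1000
3 3 8849/10000
4 4 542/625
f(2y,3y) = ((917/1000)/(8849/10000) − 1)/(1) = 321/8849 ≈ 3.6275%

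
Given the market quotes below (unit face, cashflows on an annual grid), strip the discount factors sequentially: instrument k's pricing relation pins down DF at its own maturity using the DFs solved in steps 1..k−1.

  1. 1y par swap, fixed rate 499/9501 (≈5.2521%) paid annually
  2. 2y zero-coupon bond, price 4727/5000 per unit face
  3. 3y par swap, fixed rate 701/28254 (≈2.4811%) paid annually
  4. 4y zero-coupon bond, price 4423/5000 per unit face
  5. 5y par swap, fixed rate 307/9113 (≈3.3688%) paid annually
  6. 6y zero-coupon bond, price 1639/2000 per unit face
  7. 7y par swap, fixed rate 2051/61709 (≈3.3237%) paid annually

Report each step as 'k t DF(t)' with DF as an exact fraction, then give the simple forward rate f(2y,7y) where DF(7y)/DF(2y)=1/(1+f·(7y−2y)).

step 1 [1y] swap r/1=499/9501: DF=(1 − 499/9501·(0))/(1+499/9501) = 9501/10000 ≈ 0.950100
step 2 [2y] zero: DF = P = 4727/5000 ≈ 0.945400
step 3 [3y] swap r/1=701/28254: DF=(1 − 701/28254·(0.950100+0.945400))/(1+701/28254) = 9299/10000 ≈ 0.929900
step 4 [4y] zero: DF = P = 4423/5000 ≈ 0.884600
step 5 [5y] swap r/1=307/9113: DF=(1 − 307/9113·(0.950100+0.945400+0.929900+0.884600))/(1+307/9113) = 1693/2000 ≈ 0.846500
step 6 [6y] zero: DF = P = 1639/2000 ≈ 0.819500
step 7 [7y] swap r/1=2051/61709: DF=(1 − 2051/61709·(0.950100+0.945400+0.929900+0.884600+0.846500+0.819500))/(1+2051/61709) = 7949/10000 ≈ 0.794900

1 1 9501/10000
2 2 4727/5000
3 3 9299/10000
4 4 4423/5000
5 5 1693/2000
6 6 1639/2000
7 7 7949/10000
f(2y,7y) = ((4727/5000)/(7949/10000) − 1)/(5) = 301/7949 ≈ 3.7866%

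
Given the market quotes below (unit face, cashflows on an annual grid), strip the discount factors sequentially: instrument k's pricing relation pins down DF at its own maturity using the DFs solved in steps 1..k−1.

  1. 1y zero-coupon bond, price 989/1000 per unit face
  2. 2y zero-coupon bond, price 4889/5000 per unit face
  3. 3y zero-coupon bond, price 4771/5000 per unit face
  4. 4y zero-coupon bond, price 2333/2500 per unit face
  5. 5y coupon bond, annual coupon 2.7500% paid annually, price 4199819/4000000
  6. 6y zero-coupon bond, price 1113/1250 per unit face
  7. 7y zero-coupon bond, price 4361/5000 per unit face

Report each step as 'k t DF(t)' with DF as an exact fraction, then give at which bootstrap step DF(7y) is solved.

1 1 989/1000
2 2 4889/5000
3 3 4771/5000
4 4 2333/2500
5 5 9187/10000
6 6 1113/1250
7 7 4361/5000
DF(7y) is solved at step 7

step 1 [1y] zero: DF = P = 989/1000 ≈ 0.989000
step 2 [2y] zero: DF = P = 4889/5000 ≈ 0.977800
step 3 [3y] zero: DF = P = 4771/5000 ≈ 0.954200
step 4 [4y] zero: DF = P = 2333/2500 ≈ 0.933200
step 5 [5y] bond c/1=11/400: DF=(4199819/4000000 − 11/400·(0.989000+0.977800+0.954200+0.933200))/(1+11/400) = 9187/10000 ≈ 0.918700
step 6 [6y] zero: DF = P = 1113/1250 ≈ 0.890400
step 7 [7y] zero: DF = P = 4361/5000 ≈ 0.872200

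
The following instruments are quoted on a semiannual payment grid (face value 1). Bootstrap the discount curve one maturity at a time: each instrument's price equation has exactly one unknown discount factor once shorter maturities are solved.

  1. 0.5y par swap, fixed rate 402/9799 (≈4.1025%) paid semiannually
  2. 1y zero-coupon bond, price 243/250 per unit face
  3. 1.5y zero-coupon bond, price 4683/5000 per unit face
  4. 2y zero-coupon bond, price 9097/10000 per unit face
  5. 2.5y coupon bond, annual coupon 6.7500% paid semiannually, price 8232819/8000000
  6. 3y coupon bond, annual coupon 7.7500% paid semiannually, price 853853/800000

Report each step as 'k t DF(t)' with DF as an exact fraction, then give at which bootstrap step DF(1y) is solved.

step 1 [0.5y] swap r/2=201/9799: DF=(1 − 201/9799·(0))/(1+201/9799) = 9799/10000 ≈ 0.979900
step 2 [1y] zero: DF = P = 243/250 ≈ 0.972000
step 3 [1.5y] zero: DF = P = 4683/5000 ≈ 0.936600
step 4 [2y] zero: DF = P = 9097/10000 ≈ 0.909700
step 5 [2.5y] bond c/2=27/800: DF=(8232819/8000000 − 27/800·(0.979900+0.972000+0.936600+0.909700))/(1+27/800) = 1743/2000 ≈ 0.871500
step 6 [3y] bond c/2=31/800: DF=(853853/800000 − 31/800·(0.979900+0.972000+0.936600+0.909700+0.871500))/(1+31/800) = 8533/10000 ≈ 0.853300

1 1/2 9799/10000
2 1 243/250
3 3/2 4683/5000
4 2 9097/10000
5 5/2 1743/2000
6 3 8533/10000
DF(1y) is solved at step 2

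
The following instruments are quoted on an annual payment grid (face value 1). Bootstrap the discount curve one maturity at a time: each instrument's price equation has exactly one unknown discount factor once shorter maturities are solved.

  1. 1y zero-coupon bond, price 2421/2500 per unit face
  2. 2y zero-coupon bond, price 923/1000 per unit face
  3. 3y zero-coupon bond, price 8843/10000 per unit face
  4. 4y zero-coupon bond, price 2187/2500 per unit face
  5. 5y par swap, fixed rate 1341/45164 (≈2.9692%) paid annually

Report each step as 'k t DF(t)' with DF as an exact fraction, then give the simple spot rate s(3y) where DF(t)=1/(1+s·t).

step 1 [1y] zero: DF = P = 2421/2500 ≈ 0.968400
step 2 [2y] zero: DF = P = 923/1000 ≈ 0.923000
step 3 [3y] zero: DF = P = 8843/10000 ≈ 0.884300
step 4 [4y] zero: DF = P = 2187/2500 ≈ 0.874800
step 5 [5y] swap r/1=1341/45164: DF=(1 − 1341/45164·(0.968400+0.923000+0.884300+0.874800))/(1+1341/45164) = 8659/10000 ≈ 0.865900

1 1 2421/2500
2 2 923/1000
3 3 8843/10000
4 4 2187/2500
5 5 8659/10000
s(3y) = (1/(8843/10000) − 1)/(3) = 1157/26529 ≈ 4.3613%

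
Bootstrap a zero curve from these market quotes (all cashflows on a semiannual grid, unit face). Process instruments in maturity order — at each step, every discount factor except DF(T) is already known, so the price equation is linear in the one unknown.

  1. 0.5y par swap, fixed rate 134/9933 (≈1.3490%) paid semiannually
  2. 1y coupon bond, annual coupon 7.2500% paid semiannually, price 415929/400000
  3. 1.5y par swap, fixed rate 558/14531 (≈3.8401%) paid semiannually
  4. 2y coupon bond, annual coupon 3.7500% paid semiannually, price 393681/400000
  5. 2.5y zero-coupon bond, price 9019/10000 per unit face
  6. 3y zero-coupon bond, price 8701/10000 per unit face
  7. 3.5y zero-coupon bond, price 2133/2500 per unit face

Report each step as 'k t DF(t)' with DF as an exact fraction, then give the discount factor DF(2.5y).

1 1/2 9933/10000
2 1 9687/10000
3 3/2 4721/5000
4 2 4563/5000
5 5/2 9019/10000
6 3 8701/10000
7 7/2 2133/2500
DF(2.5y) = 9019/10000 ≈ 0.901900

step 1 [0.5y] swap r/2=67/9933: DF=(1 − 67/9933·(0))/(1+67/9933) = 9933/10000 ≈ 0.993300
step 2 [1y] bond c/2=29/800: DF=(415929/400000 − 29/800·(0.993300))/(1+29/800) = 9687/10000 ≈ 0.968700
step 3 [1.5y] swap r/2=279/14531: DF=(1 − 279/14531·(0.993300+0.968700))/(1+279/14531) = 4721/5000 ≈ 0.944200
step 4 [2y] bond c/2=3/160: DF=(393681/400000 − 3/160·(0.993300+0.968700+0.944200))/(1+3/160) = 4563/5000 ≈ 0.912600
step 5 [2.5y] zero: DF = P = 9019/10000 ≈ 0.901900
step 6 [3y] zero: DF = P = 8701/10000 ≈ 0.870100
step 7 [3.5y] zero: DF = P = 2133/2500 ≈ 0.853200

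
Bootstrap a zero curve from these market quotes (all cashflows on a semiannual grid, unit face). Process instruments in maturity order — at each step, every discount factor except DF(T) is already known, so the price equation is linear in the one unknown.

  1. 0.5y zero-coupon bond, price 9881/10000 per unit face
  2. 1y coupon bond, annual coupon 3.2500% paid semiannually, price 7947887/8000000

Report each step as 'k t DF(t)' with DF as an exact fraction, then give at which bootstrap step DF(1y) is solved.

step 1 [0.5y] zero: DF = P = 9881/10000 ≈ 0.988100
step 2 [1y] bond c/2=13/800: DF=(7947887/8000000 − 13/800·(0.988100))/(1+13/800) = 4809/5000 ≈ 0.961800

1 1/2 9881/10000
2 1 4809/5000
DF(1y) is solved at step 2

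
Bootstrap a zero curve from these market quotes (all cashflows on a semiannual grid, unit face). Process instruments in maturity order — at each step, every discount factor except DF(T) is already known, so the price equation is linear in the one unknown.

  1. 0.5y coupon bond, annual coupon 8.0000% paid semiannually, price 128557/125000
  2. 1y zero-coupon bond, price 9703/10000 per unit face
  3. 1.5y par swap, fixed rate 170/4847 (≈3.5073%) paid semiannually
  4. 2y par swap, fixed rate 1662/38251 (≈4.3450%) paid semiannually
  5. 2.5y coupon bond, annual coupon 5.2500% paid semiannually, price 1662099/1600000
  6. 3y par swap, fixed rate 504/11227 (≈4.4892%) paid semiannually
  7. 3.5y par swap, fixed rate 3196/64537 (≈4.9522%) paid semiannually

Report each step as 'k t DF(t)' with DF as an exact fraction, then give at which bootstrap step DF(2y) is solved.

1 1/2 9889/10000
2 1 9703/10000
3 3/2 949/1000
4 2 9169/10000
5 5/2 1143/1250
6 3 437/500
7 7/2 4201/5000
DF(2y) is solved at step 4

step 1 [0.5y] bond c/2=1/25: DF=(128557/125000 − 1/25·(0))/(1+1/25) = 9889/10000 ≈ 0.988900
step 2 [1y] zero: DF = P = 9703/10000 ≈ 0.970300
step 3 [1.5y] swap r/2=85/4847: DF=(1 − 85/4847·(0.988900+0.970300))/(1+85/4847) = 949/1000 ≈ 0.949000
step 4 [2y] swap r/2=831/38251: DF=(1 − 831/38251·(0.988900+0.970300+0.949000))/(1+831/38251) = 9169/10000 ≈ 0.916900
step 5 [2.5y] bond c/2=21/800: DF=(1662099/1600000 − 21/800·(0.988900+0.970300+0.949000+0.916900))/(1+21/800) = 1143/1250 ≈ 0.914400
step 6 [3y] swap r/2=252/11227: DF=(1 − 252/11227·(0.988900+0.970300+0.949000+0.916900+0.914400))/(1+252/11227) = 437/500 ≈ 0.874000
step 7 [3.5y] swap r/2=1598/64537: DF=(1 − 1598/64537·(0.988900+0.970300+0.949000+0.916900+0.914400+0.874000))/(1+1598/64537) = 4201/5000 ≈ 0.840200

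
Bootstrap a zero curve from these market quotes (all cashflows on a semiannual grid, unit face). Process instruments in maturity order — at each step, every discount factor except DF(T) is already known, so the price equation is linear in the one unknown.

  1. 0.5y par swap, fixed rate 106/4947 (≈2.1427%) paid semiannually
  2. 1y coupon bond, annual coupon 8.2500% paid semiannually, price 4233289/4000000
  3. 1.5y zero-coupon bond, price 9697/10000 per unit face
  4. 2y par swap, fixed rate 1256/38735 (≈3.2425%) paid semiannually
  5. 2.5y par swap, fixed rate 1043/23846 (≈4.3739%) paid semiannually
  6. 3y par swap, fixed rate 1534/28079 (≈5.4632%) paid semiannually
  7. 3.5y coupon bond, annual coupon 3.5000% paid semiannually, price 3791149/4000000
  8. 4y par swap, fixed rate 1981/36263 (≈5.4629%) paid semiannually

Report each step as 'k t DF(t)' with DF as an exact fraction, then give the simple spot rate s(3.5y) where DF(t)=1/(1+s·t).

1 1/2 4947/5000
2 1 2443/2500
3 3/2 9697/10000
4 2 2343/2500
5 5/2 8957/10000
6 3 4233/5000
7 7/2 8349/10000
8 4 8019/10000
s(3.5y) = (1/(8349/10000) − 1)/(7/2) = 3302/58443 ≈ 5.6499%

step 1 [0.5y] swap r/2=53/4947: DF=(1 − 53/4947·(0))/(1+53/4947) = 4947/5000 ≈ 0.989400
step 2 [1y] bond c/2=33/800: DF=(4233289/4000000 − 33/800·(0.989400))/(1+33/800) = 2443/2500 ≈ 0.977200
step 3 [1.5y] zero: DF = P = 9697/10000 ≈ 0.969700
step 4 [2y] swap r/2=628/38735: DF=(1 − 628/38735·(0.989400+0.977200+0.969700))/(1+628/38735) = 2343/2500 ≈ 0.937200
step 5 [2.5y] swap r/2=1043/47692: DF=(1 − 1043/47692·(0.989400+0.977200+0.969700+0.937200))/(1+1043/47692) = 8957/10000 ≈ 0.895700
step 6 [3y] swap r/2=767/28079: DF=(1 − 767/28079·(0.989400+0.977200+0.969700+0.937200+0.895700))/(1+767/28079) = 4233/5000 ≈ 0.846600
step 7 [3.5y] bond c/2=7/400: DF=(3791149/4000000 − 7/400·(0.989400+0.977200+0.969700+0.937200+0.895700+0.846600))/(1+7/400) = 8349/10000 ≈ 0.834900
step 8 [4y] swap r/2=1981/72526: DF=(1 − 1981/72526·(0.989400+0.977200+0.969700+0.937200+0.895700+0.846600+0.834900))/(1+1981/72526) = 8019/10000 ≈ 0.801900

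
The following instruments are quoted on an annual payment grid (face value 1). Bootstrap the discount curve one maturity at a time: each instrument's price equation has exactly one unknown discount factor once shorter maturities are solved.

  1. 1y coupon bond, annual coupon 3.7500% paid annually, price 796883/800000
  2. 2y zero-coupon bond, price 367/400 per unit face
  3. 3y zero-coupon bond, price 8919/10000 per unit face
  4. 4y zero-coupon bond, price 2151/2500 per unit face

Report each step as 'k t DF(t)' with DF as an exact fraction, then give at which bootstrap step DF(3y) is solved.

step 1 [1y] bond c/1=3/80: DF=(796883/800000 − 3/80·(0))/(1+3/80) = 9601/10000 ≈ 0.960100
step 2 [2y] zero: DF = P = 367/400 ≈ 0.917500
step 3 [3y] zero: DF = P = 8919/10000 ≈ 0.891900
step 4 [4y] zero: DF = P = 2151/2500 ≈ 0.860400

1 1 9601/10000
2 2 367/400
3 3 8919/10000
4 4 2151/2500
DF(3y) is solved at step 3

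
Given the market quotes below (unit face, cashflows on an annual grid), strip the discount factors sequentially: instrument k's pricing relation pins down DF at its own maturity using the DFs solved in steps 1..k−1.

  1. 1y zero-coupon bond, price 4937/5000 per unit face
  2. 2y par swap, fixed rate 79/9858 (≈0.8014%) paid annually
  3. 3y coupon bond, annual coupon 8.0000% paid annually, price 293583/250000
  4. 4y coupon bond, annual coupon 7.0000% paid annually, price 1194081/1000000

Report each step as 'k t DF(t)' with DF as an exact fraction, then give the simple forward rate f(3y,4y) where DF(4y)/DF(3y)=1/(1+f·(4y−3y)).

1 1 4937/5000
2 2 4921/5000
3 3 9413/10000
4 4 4627/5000
f(3y,4y) = ((9413/10000)/(4627/5000) − 1)/(1) = 159/9254 ≈ 1.7182%

step 1 [1y] zero: DF = P = 4937/5000 ≈ 0.987400
step 2 [2y] swap r/1=79/9858: DF=(1 − 79/9858·(0.987400))/(1+79/9858) = 4921/5000 ≈ 0.984200
step 3 [3y] bond c/1=2/25: DF=(293583/250000 − 2/25·(0.987400+0.984200))/(1+2/25) = 9413/10000 ≈ 0.941300
step 4 [4y] bond c/1=7/100: DF=(1194081/1000000 − 7/100·(0.987400+0.984200+0.941300))/(1+7/100) = 4627/5000 ≈ 0.925400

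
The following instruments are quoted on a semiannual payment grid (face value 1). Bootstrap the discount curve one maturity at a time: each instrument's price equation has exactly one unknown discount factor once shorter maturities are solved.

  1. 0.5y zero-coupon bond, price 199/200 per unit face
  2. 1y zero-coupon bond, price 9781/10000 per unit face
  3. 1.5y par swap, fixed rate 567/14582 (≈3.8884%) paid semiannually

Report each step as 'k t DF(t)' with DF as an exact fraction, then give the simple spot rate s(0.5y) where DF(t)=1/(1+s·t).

1 1/2 199/200
2 1 9781/10000
3 3/2 9433/10000
s(0.5y) = (1/(199/200) − 1)/(1/2) = 2/199 ≈ 1.0050%

step 1 [0.5y] zero: DF = P = 199/200 ≈ 0.995000
step 2 [1y] zero: DF = P = 9781/10000 ≈ 0.978100
step 3 [1.5y] swap r/2=567/29164: DF=(1 − 567/29164·(0.995000+0.978100))/(1+567/29164) = 9433/10000 ≈ 0.943300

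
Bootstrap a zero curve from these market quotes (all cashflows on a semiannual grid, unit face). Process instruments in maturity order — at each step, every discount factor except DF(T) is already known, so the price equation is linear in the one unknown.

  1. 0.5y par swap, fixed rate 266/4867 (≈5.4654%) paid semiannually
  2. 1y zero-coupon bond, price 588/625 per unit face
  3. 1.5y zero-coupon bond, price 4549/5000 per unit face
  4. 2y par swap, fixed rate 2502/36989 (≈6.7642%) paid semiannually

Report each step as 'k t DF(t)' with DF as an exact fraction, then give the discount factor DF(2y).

step 1 [0.5y] swap r/2=133/4867: DF=(1 − 133/4867·(0))/(1+133/4867) = 4867/5000 ≈ 0.973400
step 2 [1y] zero: DF = P = 588/625 ≈ 0.940800
step 3 [1.5y] zero: DF = P = 4549/5000 ≈ 0.909800
step 4 [2y] swap r/2=1251/36989: DF=(1 − 1251/36989·(0.973400+0.940800+0.909800))/(1+1251/36989) = 8749/10000 ≈ 0.874900

1 1/2 4867/5000
2 1 588/625
3 3/2 4549/5000
4 2 8749/10000
DF(2y) = 8749/10000 ≈ 0.874900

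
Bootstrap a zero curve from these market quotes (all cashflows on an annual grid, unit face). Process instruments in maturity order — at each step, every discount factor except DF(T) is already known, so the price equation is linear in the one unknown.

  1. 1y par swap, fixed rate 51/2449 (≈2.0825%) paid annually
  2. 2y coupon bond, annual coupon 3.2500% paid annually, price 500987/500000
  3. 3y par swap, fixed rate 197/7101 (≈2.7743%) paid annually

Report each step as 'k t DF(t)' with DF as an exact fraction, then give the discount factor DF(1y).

1 1 2449/2500
2 2 2349/2500
3 3 2303/2500
DF(1y) = 2449/2500 ≈ 0.979600

step 1 [1y] swap r/1=51/2449: DF=(1 − 51/2449·(0))/(1+51/2449) = 2449/2500 ≈ 0.979600
step 2 [2y] bond c/1=13/400: DF=(500987/500000 − 13/400·(0.979600))/(1+13/400) = 2349/2500 ≈ 0.939600
step 3 [3y] swap r/1=197/7101: DF=(1 − 197/7101·(0.979600+0.939600))/(1+197/7101) = 2303/2500 ≈ 0.921200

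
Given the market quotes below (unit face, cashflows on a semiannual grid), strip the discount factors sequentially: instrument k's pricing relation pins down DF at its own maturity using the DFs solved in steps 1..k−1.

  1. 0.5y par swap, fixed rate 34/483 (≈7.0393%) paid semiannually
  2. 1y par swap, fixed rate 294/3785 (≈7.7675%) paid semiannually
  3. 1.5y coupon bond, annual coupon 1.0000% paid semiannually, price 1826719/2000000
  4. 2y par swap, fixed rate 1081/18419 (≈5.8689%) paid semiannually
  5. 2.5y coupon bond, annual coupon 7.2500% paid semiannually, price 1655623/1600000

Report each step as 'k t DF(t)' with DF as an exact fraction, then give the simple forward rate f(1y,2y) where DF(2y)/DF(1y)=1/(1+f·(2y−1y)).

1 1/2 483/500
2 1 1853/2000
3 3/2 4497/5000
4 2 8919/10000
5 5/2 8697/10000
f(1y,2y) = ((1853/2000)/(8919/10000) − 1)/(1) = 346/8919 ≈ 3.8794%

step 1 [0.5y] swap r/2=17/483: DF=(1 − 17/483·(0))/(1+17/483) = 483/500 ≈ 0.966000
step 2 [1y] swap r/2=147/3785: DF=(1 − 147/3785·(0.966000))/(1+147/3785) = 1853/2000 ≈ 0.926500
step 3 [1.5y] bond c/2=1/200: DF=(1826719/2000000 − 1/200·(0.966000+0.926500))/(1+1/200) = 4497/5000 ≈ 0.899400
step 4 [2y] swap r/2=1081/36838: DF=(1 − 1081/36838·(0.966000+0.926500+0.899400))/(1+1081/36838) = 8919/10000 ≈ 0.891900
step 5 [2.5y] bond c/2=29/800: DF=(1655623/1600000 − 29/800·(0.966000+0.926500+0.899400+0.891900))/(1+29/800) = 8697/10000 ≈ 0.869700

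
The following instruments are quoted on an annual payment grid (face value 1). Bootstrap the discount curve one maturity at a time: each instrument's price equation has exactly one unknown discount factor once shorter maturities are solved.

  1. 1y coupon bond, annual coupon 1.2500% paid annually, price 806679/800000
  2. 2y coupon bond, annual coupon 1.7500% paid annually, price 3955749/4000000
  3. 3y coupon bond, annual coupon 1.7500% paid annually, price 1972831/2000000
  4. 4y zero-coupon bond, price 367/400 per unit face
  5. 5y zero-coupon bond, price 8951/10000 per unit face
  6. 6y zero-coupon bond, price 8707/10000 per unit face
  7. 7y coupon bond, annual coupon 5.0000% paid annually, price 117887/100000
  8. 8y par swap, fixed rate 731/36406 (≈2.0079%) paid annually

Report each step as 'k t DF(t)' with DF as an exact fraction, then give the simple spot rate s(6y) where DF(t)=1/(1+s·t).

1 1 9959/10000
2 2 2387/2500
3 3 9359/10000
4 4 367/400
5 5 8951/10000
6 6 8707/10000
7 7 343/400
8 8 4269/5000
s(6y) = (1/(8707/10000) − 1)/(6) = 431/17414 ≈ 2.4750%

step 1 [1y] bond c/1=1/80: DF=(806679/800000 − 1/80·(0))/(1+1/80) = 9959/10000 ≈ 0.995900
step 2 [2y] bond c/1=7/400: DF=(3955749/4000000 − 7/400·(0.995900))/(1+7/400) = 2387/2500 ≈ 0.954800
step 3 [3y] bond c/1=7/400: DF=(1972831/2000000 − 7/400·(0.995900+0.954800))/(1+7/400) = 9359/10000 ≈ 0.935900
step 4 [4y] zero: DF = P = 367/400 ≈ 0.917500
step 5 [5y] zero: DF = P = 8951/10000 ≈ 0.895100
step 6 [6y] zero: DF = P = 8707/10000 ≈ 0.870700
step 7 [7y] bond c/1=1/20: DF=(117887/100000 − 1/20·(0.995900+0.954800+0.935900+0.917500+0.895100+0.870700))/(1+1/20) = 343/400 ≈ 0.857500
step 8 [8y] swap r/1=731/36406: DF=(1 − 731/36406·(0.995900+0.954800+0.935900+0.917500+0.895100+0.870700+0.857500))/(1+731/36406) = 4269/5000 ≈ 0.853800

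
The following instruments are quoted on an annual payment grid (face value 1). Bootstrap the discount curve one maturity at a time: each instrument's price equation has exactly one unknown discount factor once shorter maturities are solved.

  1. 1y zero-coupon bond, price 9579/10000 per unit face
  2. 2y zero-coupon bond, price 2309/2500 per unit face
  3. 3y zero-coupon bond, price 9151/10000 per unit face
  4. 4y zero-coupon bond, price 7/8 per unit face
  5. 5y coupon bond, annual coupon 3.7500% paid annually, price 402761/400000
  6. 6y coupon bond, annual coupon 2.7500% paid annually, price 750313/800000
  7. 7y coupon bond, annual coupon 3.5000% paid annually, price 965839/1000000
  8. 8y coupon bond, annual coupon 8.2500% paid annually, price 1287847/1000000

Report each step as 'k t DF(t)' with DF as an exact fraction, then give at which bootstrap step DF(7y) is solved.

1 1 9579/10000
2 2 2309/2500
3 3 9151/10000
4 4 7/8
5 5 4189/5000
6 6 7921/10000
7 7 7539/10000
8 8 3641/5000
DF(7y) is solved at step 7

step 1 [1y] zero: DF = P = 9579/10000 ≈ 0.957900
step 2 [2y] zero: DF = P = 2309/2500 ≈ 0.923600
step 3 [3y] zero: DF = P = 9151/10000 ≈ 0.915100
step 4 [4y] zero: DF = P = 7/8 ≈ 0.875000
step 5 [5y] bond c/1=3/80: DF=(402761/400000 − 3/80·(0.957900+0.923600+0.915100+0.875000))/(1+3/80) = 4189/5000 ≈ 0.837800
step 6 [6y] bond c/1=11/400: DF=(750313/800000 − 11/400·(0.957900+0.923600+0.915100+0.875000+0.837800))/(1+11/400) = 7921/10000 ≈ 0.792100
step 7 [7y] bond c/1=7/200: DF=(965839/1000000 − 7/200·(0.957900+0.923600+0.915100+0.875000+0.837800+0.792100))/(1+7/200) = 7539/10000 ≈ 0.753900
step 8 [8y] bond c/1=33/400: DF=(1287847/1000000 − 33/400·(0.957900+0.923600+0.915100+0.875000+0.837800+0.792100+0.753900))/(1+33/400) = 3641/5000 ≈ 0.728200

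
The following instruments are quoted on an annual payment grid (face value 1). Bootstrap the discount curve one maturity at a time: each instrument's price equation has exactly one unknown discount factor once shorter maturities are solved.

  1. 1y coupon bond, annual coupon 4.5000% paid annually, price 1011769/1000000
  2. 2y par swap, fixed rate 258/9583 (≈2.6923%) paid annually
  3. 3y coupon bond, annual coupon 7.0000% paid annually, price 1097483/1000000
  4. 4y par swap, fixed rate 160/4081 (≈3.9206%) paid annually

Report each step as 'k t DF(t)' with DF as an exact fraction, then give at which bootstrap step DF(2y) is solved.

step 1 [1y] bond c/1=9/200: DF=(1011769/1000000 − 9/200·(0))/(1+9/200) = 4841/5000 ≈ 0.968200
step 2 [2y] swap r/1=258/9583: DF=(1 − 258/9583·(0.968200))/(1+258/9583) = 2371/2500 ≈ 0.948400
step 3 [3y] bond c/1=7/100: DF=(1097483/1000000 − 7/100·(0.968200+0.948400))/(1+7/100) = 9003/10000 ≈ 0.900300
step 4 [4y] swap r/1=160/4081: DF=(1 − 160/4081·(0.968200+0.948400+0.900300))/(1+160/4081) = 107/125 ≈ 0.856000

1 1 4841/5000
2 2 2371/2500
3 3 9003/10000
4 4 107/125
DF(2y) is solved at step 2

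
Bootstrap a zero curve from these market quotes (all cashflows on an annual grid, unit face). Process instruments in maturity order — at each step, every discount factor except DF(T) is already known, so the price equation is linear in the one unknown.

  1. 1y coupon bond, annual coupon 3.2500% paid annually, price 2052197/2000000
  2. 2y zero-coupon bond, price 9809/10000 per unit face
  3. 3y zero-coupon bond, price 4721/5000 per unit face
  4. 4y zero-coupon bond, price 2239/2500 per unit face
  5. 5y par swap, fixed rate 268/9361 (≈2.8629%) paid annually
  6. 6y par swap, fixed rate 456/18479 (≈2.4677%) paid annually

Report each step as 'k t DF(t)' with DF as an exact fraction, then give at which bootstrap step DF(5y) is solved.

step 1 [1y] bond c/1=13/400: DF=(2052197/2000000 − 13/400·(0))/(1+13/400) = 4969/5000 ≈ 0.993800
step 2 [2y] zero: DF = P = 9809/10000 ≈ 0.980900
step 3 [3y] zero: DF = P = 4721/5000 ≈ 0.944200
step 4 [4y] zero: DF = P = 2239/2500 ≈ 0.895600
step 5 [5y] swap r/1=268/9361: DF=(1 − 268/9361·(0.993800+0.980900+0.944200+0.895600))/(1+268/9361) = 433/500 ≈ 0.866000
step 6 [6y] swap r/1=456/18479: DF=(1 − 456/18479·(0.993800+0.980900+0.944200+0.895600+0.866000))/(1+456/18479) = 1079/1250 ≈ 0.863200

1 1 4969/5000
2 2 9809/10000
3 3 4721/5000
4 4 2239/2500
5 5 433/500
6 6 1079/1250
DF(5y) is solved at step 5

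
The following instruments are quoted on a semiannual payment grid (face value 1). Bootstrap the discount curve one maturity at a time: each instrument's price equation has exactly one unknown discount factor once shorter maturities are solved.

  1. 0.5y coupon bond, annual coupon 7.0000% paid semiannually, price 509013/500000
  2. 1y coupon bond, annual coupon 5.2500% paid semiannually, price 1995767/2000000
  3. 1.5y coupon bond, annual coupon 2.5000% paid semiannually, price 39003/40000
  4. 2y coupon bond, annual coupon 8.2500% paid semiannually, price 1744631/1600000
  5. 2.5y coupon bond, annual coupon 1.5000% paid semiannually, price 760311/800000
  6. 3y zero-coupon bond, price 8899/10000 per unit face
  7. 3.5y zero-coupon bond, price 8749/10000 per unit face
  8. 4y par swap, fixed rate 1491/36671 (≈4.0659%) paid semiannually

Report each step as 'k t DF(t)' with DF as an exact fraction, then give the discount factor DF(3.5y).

step 1 [0.5y] bond c/2=7/200: DF=(509013/500000 − 7/200·(0))/(1+7/200) = 2459/2500 ≈ 0.983600
step 2 [1y] bond c/2=21/800: DF=(1995767/2000000 − 21/800·(0.983600))/(1+21/800) = 592/625 ≈ 0.947200
step 3 [1.5y] bond c/2=1/80: DF=(39003/40000 − 1/80·(0.983600+0.947200))/(1+1/80) = 587/625 ≈ 0.939200
step 4 [2y] bond c/2=33/800: DF=(1744631/1600000 − 33/800·(0.983600+0.947200+0.939200))/(1+33/800) = 1867/2000 ≈ 0.933500
step 5 [2.5y] bond c/2=3/400: DF=(760311/800000 − 3/400·(0.983600+0.947200+0.939200+0.933500))/(1+3/400) = 183/200 ≈ 0.915000
step 6 [3y] zero: DF = P = 8899/10000 ≈ 0.889900
step 7 [3.5y] zero: DF = P = 8749/10000 ≈ 0.874900
step 8 [4y] swap r/2=1491/73342: DF=(1 − 1491/73342·(0.983600+0.947200+0.939200+0.933500+0.915000+0.889900+0.874900))/(1+1491/73342) = 8509/10000 ≈ 0.850900

1 1/2 2459/2500
2 1 592/625
3 3/2 587/625
4 2 1867/2000
5 5/2 183/200
6 3 8899/10000
7 7/2 8749/10000
8 4 8509/10000
DF(3.5y) = 8749/10000 ≈ 0.874900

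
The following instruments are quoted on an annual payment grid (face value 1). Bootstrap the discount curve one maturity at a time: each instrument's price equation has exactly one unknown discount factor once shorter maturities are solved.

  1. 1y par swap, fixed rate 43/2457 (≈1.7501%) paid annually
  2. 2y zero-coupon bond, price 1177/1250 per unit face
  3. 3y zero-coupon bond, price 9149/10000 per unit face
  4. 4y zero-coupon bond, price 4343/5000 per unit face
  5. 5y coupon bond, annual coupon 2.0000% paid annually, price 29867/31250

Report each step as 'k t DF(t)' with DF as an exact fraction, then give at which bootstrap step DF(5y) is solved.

step 1 [1y] swap r/1=43/2457: DF=(1 − 43/2457·(0))/(1+43/2457) = 2457/2500 ≈ 0.982800
step 2 [2y] zero: DF = P = 1177/1250 ≈ 0.941600
step 3 [3y] zero: DF = P = 9149/10000 ≈ 0.914900
step 4 [4y] zero: DF = P = 4343/5000 ≈ 0.868600
step 5 [5y] bond c/1=1/50: DF=(29867/31250 − 1/50·(0.982800+0.941600+0.914900+0.868600))/(1+1/50) = 8643/10000 ≈ 0.864300

1 1 2457/2500
2 2 1177/1250
3 3 9149/10000
4 4 4343/5000
5 5 8643/10000
DF(5y) is solved at step 5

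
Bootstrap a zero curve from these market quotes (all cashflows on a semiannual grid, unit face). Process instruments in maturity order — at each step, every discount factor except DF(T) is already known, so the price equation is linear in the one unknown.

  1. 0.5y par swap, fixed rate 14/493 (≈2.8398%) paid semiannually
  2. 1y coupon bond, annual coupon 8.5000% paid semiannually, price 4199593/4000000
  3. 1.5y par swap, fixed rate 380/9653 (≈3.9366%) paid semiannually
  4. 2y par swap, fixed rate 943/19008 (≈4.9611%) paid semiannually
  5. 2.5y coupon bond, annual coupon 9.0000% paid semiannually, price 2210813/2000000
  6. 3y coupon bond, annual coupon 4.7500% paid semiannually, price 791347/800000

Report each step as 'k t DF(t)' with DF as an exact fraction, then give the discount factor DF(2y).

1 1/2 493/500
2 1 9669/10000
3 3/2 943/1000
4 2 9057/10000
5 5/2 8941/10000
6 3 8573/10000
DF(2y) = 9057/10000 ≈ 0.905700

step 1 [0.5y] swap r/2=7/493: DF=(1 − 7/493·(0))/(1+7/493) = 493/500 ≈ 0.986000
step 2 [1y] bond c/2=17/400: DF=(4199593/4000000 − 17/400·(0.986000))/(1+17/400) = 9669/10000 ≈ 0.966900
step 3 [1.5y] swap r/2=190/9653: DF=(1 − 190/9653·(0.986000+0.966900))/(1+190/9653) = 943/1000 ≈ 0.943000
step 4 [2y] swap r/2=943/38016: DF=(1 − 943/38016·(0.986000+0.966900+0.943000))/(1+943/38016) = 9057/10000 ≈ 0.905700
step 5 [2.5y] bond c/2=9/200: DF=(2210813/2000000 − 9/200·(0.986000+0.966900+0.943000+0.905700))/(1+9/200) = 8941/10000 ≈ 0.894100
step 6 [3y] bond c/2=19/800: DF=(791347/800000 − 19/800·(0.986000+0.966900+0.943000+0.905700+0.894100))/(1+19/800) = 8573/10000 ≈ 0.857300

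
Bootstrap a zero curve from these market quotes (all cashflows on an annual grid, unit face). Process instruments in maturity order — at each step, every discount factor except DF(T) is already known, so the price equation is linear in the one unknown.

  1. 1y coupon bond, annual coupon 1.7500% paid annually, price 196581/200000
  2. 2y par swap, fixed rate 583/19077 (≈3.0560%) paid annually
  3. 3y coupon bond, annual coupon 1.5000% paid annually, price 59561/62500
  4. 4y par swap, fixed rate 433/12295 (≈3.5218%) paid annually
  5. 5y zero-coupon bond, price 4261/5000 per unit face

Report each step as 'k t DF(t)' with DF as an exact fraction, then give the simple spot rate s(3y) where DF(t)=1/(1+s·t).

step 1 [1y] bond c/1=7/400: DF=(196581/200000 − 7/400·(0))/(1+7/400) = 483/500 ≈ 0.966000
step 2 [2y] swap r/1=583/19077: DF=(1 − 583/19077·(0.966000))/(1+583/19077) = 9417/10000 ≈ 0.941700
step 3 [3y] bond c/1=3/200: DF=(59561/62500 − 3/200·(0.966000+0.941700))/(1+3/200) = 9107/10000 ≈ 0.910700
step 4 [4y] swap r/1=433/12295: DF=(1 − 433/12295·(0.966000+0.941700+0.910700))/(1+433/12295) = 8701/10000 ≈ 0.870100
step 5 [5y] zero: DF = P = 4261/5000 ≈ 0.852200

1 1 483/500
2 2 9417/10000
3 3 9107/10000
4 4 8701/10000
5 5 4261/5000
s(3y) = (1/(9107/10000) − 1)/(3) = 893/27321 ≈ 3.2685%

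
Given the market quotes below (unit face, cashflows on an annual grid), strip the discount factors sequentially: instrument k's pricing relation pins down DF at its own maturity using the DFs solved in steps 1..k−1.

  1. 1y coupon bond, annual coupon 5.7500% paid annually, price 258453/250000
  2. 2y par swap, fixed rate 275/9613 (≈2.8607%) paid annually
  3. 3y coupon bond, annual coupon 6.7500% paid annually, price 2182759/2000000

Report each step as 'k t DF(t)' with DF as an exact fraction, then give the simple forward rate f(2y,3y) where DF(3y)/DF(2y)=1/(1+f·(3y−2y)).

1 1 611/625
2 2 189/200
3 3 563/625
f(2y,3y) = ((189/200)/(563/625) − 1)/(1) = 221/4504 ≈ 4.9067%

step 1 [1y] bond c/1=23/400: DF=(258453/250000 − 23/400·(0))/(1+23/400) = 611/625 ≈ 0.977600
step 2 [2y] swap r/1=275/9613: DF=(1 − 275/9613·(0.977600))/(1+275/9613) = 189/200 ≈ 0.945000
step 3 [3y] bond c/1=27/400: DF=(2182759/2000000 − 27/400·(0.977600+0.945000))/(1+27/400) = 563/625 ≈ 0.900800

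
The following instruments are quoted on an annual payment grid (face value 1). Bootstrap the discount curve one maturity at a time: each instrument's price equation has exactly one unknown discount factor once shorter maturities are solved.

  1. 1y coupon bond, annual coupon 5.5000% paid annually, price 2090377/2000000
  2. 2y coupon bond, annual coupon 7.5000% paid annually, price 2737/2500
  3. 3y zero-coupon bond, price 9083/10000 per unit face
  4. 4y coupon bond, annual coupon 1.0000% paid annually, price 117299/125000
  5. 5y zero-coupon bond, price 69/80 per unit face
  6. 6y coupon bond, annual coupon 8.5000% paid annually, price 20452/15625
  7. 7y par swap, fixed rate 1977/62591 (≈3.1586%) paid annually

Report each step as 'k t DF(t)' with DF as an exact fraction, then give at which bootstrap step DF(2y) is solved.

step 1 [1y] bond c/1=11/200: DF=(2090377/2000000 − 11/200·(0))/(1+11/200) = 9907/10000 ≈ 0.990700
step 2 [2y] bond c/1=3/40: DF=(2737/2500 − 3/40·(0.990700))/(1+3/40) = 9493/10000 ≈ 0.949300
step 3 [3y] zero: DF = P = 9083/10000 ≈ 0.908300
step 4 [4y] bond c/1=1/100: DF=(117299/125000 − 1/100·(0.990700+0.949300+0.908300))/(1+1/100) = 9009/10000 ≈ 0.900900
step 5 [5y] zero: DF = P = 69/80 ≈ 0.862500
step 6 [6y] bond c/1=17/200: DF=(20452/15625 − 17/200·(0.990700+0.949300+0.908300+0.900900+0.862500))/(1+17/200) = 8451/10000 ≈ 0.845100
step 7 [7y] swap r/1=1977/62591: DF=(1 − 1977/62591·(0.990700+0.949300+0.908300+0.900900+0.862500+0.845100))/(1+1977/62591) = 8023/10000 ≈ 0.802300

1 1 9907/10000
2 2 9493/10000
3 3 9083/10000
4 4 9009/10000
5 5 69/80
6 6 8451/10000
7 7 8023/10000
DF(2y) is solved at step 2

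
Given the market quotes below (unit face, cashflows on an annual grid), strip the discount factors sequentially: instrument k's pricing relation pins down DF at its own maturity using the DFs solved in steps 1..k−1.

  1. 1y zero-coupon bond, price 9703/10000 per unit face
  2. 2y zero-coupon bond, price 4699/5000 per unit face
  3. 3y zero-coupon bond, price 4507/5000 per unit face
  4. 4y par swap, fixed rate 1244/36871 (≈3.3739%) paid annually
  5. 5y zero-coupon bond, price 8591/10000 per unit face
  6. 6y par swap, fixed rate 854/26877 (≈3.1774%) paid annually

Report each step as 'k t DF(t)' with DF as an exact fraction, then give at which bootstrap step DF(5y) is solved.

step 1 [1y] zero: DF = P = 9703/10000 ≈ 0.970300
step 2 [2y] zero: DF = P = 4699/5000 ≈ 0.939800
step 3 [3y] zero: DF = P = 4507/5000 ≈ 0.901400
step 4 [4y] swap r/1=1244/36871: DF=(1 − 1244/36871·(0.970300+0.939800+0.901400))/(1+1244/36871) = 2189/2500 ≈ 0.875600
step 5 [5y] zero: DF = P = 8591/10000 ≈ 0.859100
step 6 [6y] swap r/1=854/26877: DF=(1 − 854/26877·(0.970300+0.939800+0.901400+0.875600+0.859100))/(1+854/26877) = 2073/2500 ≈ 0.829200

1 1 9703/10000
2 2 4699/5000
3 3 4507/5000
4 4 2189/2500
5 5 8591/10000
6 6 2073/2500
DF(5y) is solved at step 5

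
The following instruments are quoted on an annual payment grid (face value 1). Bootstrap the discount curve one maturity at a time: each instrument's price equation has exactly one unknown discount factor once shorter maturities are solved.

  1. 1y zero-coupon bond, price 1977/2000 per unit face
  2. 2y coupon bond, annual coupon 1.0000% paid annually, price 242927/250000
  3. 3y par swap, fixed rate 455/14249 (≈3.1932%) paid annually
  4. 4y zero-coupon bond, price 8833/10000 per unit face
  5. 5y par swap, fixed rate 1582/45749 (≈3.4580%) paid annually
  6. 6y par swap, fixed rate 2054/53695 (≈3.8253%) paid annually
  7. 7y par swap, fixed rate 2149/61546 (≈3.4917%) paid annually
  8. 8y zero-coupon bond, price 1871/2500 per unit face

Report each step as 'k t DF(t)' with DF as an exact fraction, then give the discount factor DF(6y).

1 1 1977/2000
2 2 9523/10000
3 3 909/1000
4 4 8833/10000
5 5 4209/5000
6 6 3973/5000
7 7 7851/10000
8 8 1871/2500
DF(6y) = 3973/5000 ≈ 0.794600

step 1 [1y] zero: DF = P = 1977/2000 ≈ 0.988500
step 2 [2y] bond c/1=1/100: DF=(242927/250000 − 1/100·(0.988500))/(1+1/100) = 9523/10000 ≈ 0.952300
step 3 [3y] swap r/1=455/14249: DF=(1 − 455/14249·(0.988500+0.952300))/(1+455/14249) = 909/1000 ≈ 0.909000
step 4 [4y] zero: DF = P = 8833/10000 ≈ 0.883300
step 5 [5y] swap r/1=1582/45749: DF=(1 − 1582/45749·(0.988500+0.952300+0.909000+0.883300))/(1+1582/45749) = 4209/5000 ≈ 0.841800
step 6 [6y] swap r/1=2054/53695: DF=(1 − 2054/53695·(0.988500+0.952300+0.909000+0.883300+0.841800))/(1+2054/53695) = 3973/5000 ≈ 0.794600
step 7 [7y] swap r/1=2149/61546: DF=(1 − 2149/61546·(0.988500+0.952300+0.909000+0.883300+0.841800+0.794600))/(1+2149/61546) = 7851/10000 ≈ 0.785100
step 8 [8y] zero: DF = P = 1871/2500 ≈ 0.748400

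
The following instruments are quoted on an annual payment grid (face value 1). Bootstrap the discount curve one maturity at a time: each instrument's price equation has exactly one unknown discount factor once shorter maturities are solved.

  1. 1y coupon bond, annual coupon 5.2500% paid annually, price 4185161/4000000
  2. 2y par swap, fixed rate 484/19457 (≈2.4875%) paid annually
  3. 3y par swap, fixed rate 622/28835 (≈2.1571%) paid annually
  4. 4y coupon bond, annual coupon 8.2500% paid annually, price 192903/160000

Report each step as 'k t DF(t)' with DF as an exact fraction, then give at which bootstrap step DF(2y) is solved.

step 1 [1y] bond c/1=21/400: DF=(4185161/4000000 − 21/400·(0))/(1+21/400) = 9941/10000 ≈ 0.994100
step 2 [2y] swap r/1=484/19457: DF=(1 − 484/19457·(0.994100))/(1+484/19457) = 2379/2500 ≈ 0.951600
step 3 [3y] swap r/1=622/28835: DF=(1 − 622/28835·(0.994100+0.951600))/(1+622/28835) = 4689/5000 ≈ 0.937800
step 4 [4y] bond c/1=33/400: DF=(192903/160000 − 33/400·(0.994100+0.951600+0.937800))/(1+33/400) = 447/500 ≈ 0.894000

1 1 9941/10000
2 2 2379/2500
3 3 4689/5000
4 4 447/500
DF(2y) is solved at step 2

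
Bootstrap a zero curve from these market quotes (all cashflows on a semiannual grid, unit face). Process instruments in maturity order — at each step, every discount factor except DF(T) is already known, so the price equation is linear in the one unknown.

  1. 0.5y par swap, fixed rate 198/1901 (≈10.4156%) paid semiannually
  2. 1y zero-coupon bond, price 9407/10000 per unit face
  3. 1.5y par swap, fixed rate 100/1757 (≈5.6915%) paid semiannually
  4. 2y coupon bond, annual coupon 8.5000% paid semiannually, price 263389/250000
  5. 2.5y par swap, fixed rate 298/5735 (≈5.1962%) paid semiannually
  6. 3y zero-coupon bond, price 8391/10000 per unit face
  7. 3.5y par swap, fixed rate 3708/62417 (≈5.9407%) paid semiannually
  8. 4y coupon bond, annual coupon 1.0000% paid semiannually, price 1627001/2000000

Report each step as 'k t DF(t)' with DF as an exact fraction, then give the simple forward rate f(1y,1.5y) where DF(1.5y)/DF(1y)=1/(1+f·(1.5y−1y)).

1 1/2 1901/2000
2 1 9407/10000
3 3/2 23/25
4 2 112/125
5 5/2 1101/1250
6 3 8391/10000
7 7/2 4073/5000
8 4 973/1250
f(1y,1.5y) = ((9407/10000)/(23/25) − 1)/(1/2) = 9/200 ≈ 4.5000%

step 1 [0.5y] swap r/2=99/1901: DF=(1 − 99/1901·(0))/(1+99/1901) = 1901/2000 ≈ 0.950500
step 2 [1y] zero: DF = P = 9407/10000 ≈ 0.940700
step 3 [1.5y] swap r/2=50/1757: DF=(1 − 50/1757·(0.950500+0.940700))/(1+50/1757) = 23/25 ≈ 0.920000
step 4 [2y] bond c/2=17/400: DF=(263389/250000 − 17/400·(0.950500+0.940700+0.920000))/(1+17/400) = 112/125 ≈ 0.896000
step 5 [2.5y] swap r/2=149/5735: DF=(1 − 149/5735·(0.950500+0.940700+0.920000+0.896000))/(1+149/5735) = 1101/1250 ≈ 0.880800
step 6 [3y] zero: DF = P = 8391/10000 ≈ 0.839100
step 7 [3.5y] swap r/2=1854/62417: DF=(1 − 1854/62417·(0.950500+0.940700+0.920000+0.896000+0.880800+0.839100))/(1+1854/62417) = 4073/5000 ≈ 0.814600
step 8 [4y] bond c/2=1/200: DF=(1627001/2000000 − 1/200·(0.950500+0.940700+0.920000+0.896000+0.880800+0.839100+0.814600))/(1+1/200) = 973/1250 ≈ 0.778400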